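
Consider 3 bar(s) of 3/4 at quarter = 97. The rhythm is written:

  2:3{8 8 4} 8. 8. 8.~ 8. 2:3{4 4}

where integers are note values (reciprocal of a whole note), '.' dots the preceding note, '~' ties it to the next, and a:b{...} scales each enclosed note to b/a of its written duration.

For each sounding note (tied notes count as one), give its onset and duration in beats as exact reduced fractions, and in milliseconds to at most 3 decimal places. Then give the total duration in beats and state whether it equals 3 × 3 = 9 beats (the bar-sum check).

1) 0.0ms=0b +463.918ms=3/4b
2) 463.918ms=3/4b +463.918ms=3/4b
3) 927.835ms=3/2b +927.835ms=3/2b
4) 1855.67ms=3b +463.918ms=3/4b
5) 2319.588ms=15/4b +463.918ms=3/4b
6) 2783.505ms=9/2b +927.835ms=3/2b
7) 3711.34ms=6b +927.835ms=3/2b
8) 4639.175ms=15/2b +927.835ms=3/2b
Σ=9b of 9 (97bpm 3/4) — PASS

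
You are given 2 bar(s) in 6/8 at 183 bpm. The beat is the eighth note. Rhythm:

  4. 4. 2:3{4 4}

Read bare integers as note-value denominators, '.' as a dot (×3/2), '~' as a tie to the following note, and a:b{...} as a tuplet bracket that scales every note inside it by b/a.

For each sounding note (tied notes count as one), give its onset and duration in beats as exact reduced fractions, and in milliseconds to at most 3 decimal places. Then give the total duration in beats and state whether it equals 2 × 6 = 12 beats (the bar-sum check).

1) 0.0ms=0b +983.607ms=3b
2) 983.607ms=3b +983.607ms=3b
3) 1967.213ms=6b +983.607ms=3b
4) 2950.82ms=9b +983.607ms=3b
Σ=12b of 12 (183bpm 6/8) — PASS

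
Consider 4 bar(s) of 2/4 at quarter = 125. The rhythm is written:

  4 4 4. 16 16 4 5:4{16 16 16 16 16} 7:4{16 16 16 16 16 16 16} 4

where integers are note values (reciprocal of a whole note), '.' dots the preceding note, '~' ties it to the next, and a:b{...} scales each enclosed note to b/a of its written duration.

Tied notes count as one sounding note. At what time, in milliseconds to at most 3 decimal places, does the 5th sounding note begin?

1. 0.0ms @ 0 + 480.0ms (1)
2. 480.0ms @ 1 + 480.0ms (1)
3. 960.0ms @ 2 + 720.0ms (3/2)
4. 1680.0ms @ 7/2 + 120.0ms (1/4)
5. 1800.0ms @ 15/4 + 120.0ms (1/4)
6. 1920.0ms @ 4 + 480.0ms (1)
7. 2400.0ms @ 5 + 96.0ms (1/5)
8. 2496.0ms @ 26/5 + 96.0ms (1/5)
9. 2592.0ms @ 27/5 + 96.0ms (1/5)
10. 2688.0ms @ 28/5 + 96.0ms (1/5)
11. 2784.0ms @ 29/5 + 96.0ms (1/5)
12. 2880.0ms @ 6 + 68.571ms (1/7)
13. 2948.571ms @ 43/7 + 68.571ms (1/7)
14. 3017.143ms @ 44/7 + 68.571ms (1/7)
15. 3085.714ms @ 45/7 + 68.571ms (1/7)
16. 3154.286ms @ 46/7 + 68.571ms (1/7)
17. 3222.857ms @ 47/7 + 68.571ms (1/7)
18. 3291.429ms @ 48/7 + 68.571ms (1/7)
19. 3360.0ms @ 7 + 480.0ms (1)

note 5 onset = 15/4b = 1800.0ms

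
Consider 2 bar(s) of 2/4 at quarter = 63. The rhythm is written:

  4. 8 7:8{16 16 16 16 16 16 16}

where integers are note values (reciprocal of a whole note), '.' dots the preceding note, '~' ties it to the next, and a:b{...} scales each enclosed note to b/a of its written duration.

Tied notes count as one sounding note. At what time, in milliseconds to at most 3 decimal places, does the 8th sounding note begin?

note 8 onset = 24/7b = 3265.306ms

1. 0.0ms @ 0 + 1428.571ms (3/2)
2. 1428.571ms @ 3/2 + 476.19ms (1/2)
3. 1904.762ms @ 2 + 272.109ms (2/7)
4. 2176.871ms @ 16/7 + 272.109ms (2/7)
5. 2448.98ms @ 18/7 + 272.109ms (2/7)
6. 2721.088ms @ 20/7 + 272.109ms (2/7)
7. 2993.197ms @ 22/7 + 272.109ms (2/7)
8. 3265.306ms @ 24/7 + 272.109ms (2/7)
9. 3537.415ms @ 26/7 + 272.109ms (2/7)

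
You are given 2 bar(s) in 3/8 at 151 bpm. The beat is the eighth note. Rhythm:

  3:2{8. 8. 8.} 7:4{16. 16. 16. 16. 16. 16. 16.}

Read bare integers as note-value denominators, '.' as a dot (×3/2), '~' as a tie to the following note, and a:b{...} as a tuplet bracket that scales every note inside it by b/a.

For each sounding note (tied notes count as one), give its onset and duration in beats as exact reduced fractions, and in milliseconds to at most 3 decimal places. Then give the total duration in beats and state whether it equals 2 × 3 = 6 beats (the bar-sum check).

1) 0.0ms=0b +397.351ms=1b
2) 397.351ms=1b +397.351ms=1b
3) 794.702ms=2b +397.351ms=1b
4) 1192.053ms=3b +170.293ms=3/7b
5) 1362.346ms=24/7b +170.293ms=3/7b
6) 1532.64ms=27/7b +170.293ms=3/7b
7) 1702.933ms=30/7b +170.293ms=3/7b
8) 1873.226ms=33/7b +170.293ms=3/7b
9) 2043.519ms=36/7b +170.293ms=3/7b
10) 2213.813ms=39/7b +170.293ms=3/7b
Σ=6b of 6 (151bpm 3/8) — PASS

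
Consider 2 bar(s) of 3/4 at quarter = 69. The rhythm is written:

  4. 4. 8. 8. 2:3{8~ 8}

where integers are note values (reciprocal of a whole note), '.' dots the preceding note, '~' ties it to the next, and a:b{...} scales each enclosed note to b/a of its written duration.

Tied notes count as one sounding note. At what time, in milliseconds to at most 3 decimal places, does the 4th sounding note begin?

note 4 onset = 15/4b = 3260.87ms

1. 0.0ms @ 0 + 1304.348ms (3/2)
2. 1304.348ms @ 3/2 + 1304.348ms (3/2)
3. 2608.696ms @ 3 + 652.174ms (3/4)
4. 3260.87ms @ 15/4 + 652.174ms (3/4)
5. 3913.043ms @ 9/2 + 1304.348ms (3/2)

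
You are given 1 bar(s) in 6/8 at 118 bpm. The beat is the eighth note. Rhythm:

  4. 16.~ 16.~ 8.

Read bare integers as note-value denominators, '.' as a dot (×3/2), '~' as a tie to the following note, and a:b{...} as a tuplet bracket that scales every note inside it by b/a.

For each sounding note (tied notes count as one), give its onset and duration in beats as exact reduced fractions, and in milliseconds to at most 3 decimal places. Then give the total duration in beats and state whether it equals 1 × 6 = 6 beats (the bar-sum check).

1) 0.0ms=0b +1525.424ms=3b
2) 1525.424ms=3b +1525.424ms=3b
Σ=6b of 6 (118bpm 6/8) — PASS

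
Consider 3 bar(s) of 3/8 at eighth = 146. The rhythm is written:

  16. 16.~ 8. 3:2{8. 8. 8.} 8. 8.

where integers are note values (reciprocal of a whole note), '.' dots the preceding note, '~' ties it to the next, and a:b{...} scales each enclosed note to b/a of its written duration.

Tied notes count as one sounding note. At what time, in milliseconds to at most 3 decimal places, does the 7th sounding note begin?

1. 0.0ms @ 0 + 308.219ms (3/4)
2. 308.219ms @ 3/4 + 924.658ms (9/4)
3. 1232.877ms @ 3 + 410.959ms (1)
4. 1643.836ms @ 4 + 410.959ms (1)
5. 2054.795ms @ 5 + 410.959ms (1)
6. 2465.753ms @ 6 + 616.438ms (3/2)
7. 3082.192ms @ 15/2 + 616.438ms (3/2)

note 7 onset = 15/2b = 3082.192ms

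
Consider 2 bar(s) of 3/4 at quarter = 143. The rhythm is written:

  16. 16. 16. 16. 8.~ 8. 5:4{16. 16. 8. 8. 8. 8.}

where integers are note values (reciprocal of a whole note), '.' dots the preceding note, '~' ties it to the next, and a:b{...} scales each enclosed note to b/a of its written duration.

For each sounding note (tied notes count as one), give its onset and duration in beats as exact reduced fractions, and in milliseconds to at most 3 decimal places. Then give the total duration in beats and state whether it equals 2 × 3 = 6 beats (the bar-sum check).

1) 0.0ms=0b +157.343ms=3/8b
2) 157.343ms=3/8b +157.343ms=3/8b
3) 314.685ms=3/4b +157.343ms=3/8b
4) 472.028ms=9/8b +157.343ms=3/8b
5) 629.371ms=3/2b +629.371ms=3/2b
6) 1258.741ms=3b +125.874ms=3/10b
7) 1384.615ms=33/10b +125.874ms=3/10b
8) 1510.49ms=18/5b +251.748ms=3/5b
9) 1762.238ms=21/5b +251.748ms=3/5b
10) 2013.986ms=24/5b +251.748ms=3/5b
11) 2265.734ms=27/5b +251.748ms=3/5b
Σ=6b of 6 (143bpm 3/4) — PASS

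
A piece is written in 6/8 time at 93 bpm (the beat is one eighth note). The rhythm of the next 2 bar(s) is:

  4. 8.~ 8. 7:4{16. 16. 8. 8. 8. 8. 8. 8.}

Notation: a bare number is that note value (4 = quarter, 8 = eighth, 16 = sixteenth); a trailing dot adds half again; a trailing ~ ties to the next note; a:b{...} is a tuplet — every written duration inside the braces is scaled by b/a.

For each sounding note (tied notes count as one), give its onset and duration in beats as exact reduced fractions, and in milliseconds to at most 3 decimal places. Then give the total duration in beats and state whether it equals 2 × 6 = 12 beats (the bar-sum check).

1) 0.0ms=0b +1935.484ms=3b
2) 1935.484ms=3b +1935.484ms=3b
3) 3870.968ms=6b +276.498ms=3/7b
4) 4147.465ms=45/7b +276.498ms=3/7b
5) 4423.963ms=48/7b +552.995ms=6/7b
6) 4976.959ms=54/7b +552.995ms=6/7b
7) 5529.954ms=60/7b +552.995ms=6/7b
8) 6082.949ms=66/7b +552.995ms=6/7b
9) 6635.945ms=72/7b +552.995ms=6/7b
10) 7188.94ms=78/7b +552.995ms=6/7b
Σ=12b of 12 (93bpm 6/8) — PASS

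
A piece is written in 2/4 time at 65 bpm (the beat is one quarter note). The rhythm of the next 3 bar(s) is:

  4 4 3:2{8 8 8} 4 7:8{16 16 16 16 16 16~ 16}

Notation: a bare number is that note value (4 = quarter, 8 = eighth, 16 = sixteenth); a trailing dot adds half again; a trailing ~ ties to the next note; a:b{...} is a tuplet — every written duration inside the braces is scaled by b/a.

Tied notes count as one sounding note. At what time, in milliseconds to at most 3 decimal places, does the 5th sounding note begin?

note 5 onset = 8/3b = 2461.538ms

1. 0.0ms @ 0 + 923.077ms (1)
2. 923.077ms @ 1 + 923.077ms (1)
3. 1846.154ms @ 2 + 307.692ms (1/3)
4. 2153.846ms @ 7/3 + 307.692ms (1/3)
5. 2461.538ms @ 8/3 + 307.692ms (1/3)
6. 2769.231ms @ 3 + 923.077ms (1)
7. 3692.308ms @ 4 + 263.736ms (2/7)
8. 3956.044ms @ 30/7 + 263.736ms (2/7)
9. 4219.78ms @ 32/7 + 263.736ms (2/7)
10. 4483.516ms @ 34/7 + 263.736ms (2/7)
11. 4747.253ms @ 36/7 + 263.736ms (2/7)
12. 5010.989ms @ 38/7 + 527.473ms (4/7)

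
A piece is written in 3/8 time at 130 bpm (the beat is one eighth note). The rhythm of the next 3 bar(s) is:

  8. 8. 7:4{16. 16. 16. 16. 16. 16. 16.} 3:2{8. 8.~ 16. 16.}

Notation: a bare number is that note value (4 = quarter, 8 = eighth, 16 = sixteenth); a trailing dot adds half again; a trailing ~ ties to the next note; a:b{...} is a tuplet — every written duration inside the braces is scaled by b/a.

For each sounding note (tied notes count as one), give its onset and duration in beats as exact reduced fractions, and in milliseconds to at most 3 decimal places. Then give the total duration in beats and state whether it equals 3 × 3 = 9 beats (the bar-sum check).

1) 0.0ms=0b +692.308ms=3/2b
2) 692.308ms=3/2b +692.308ms=3/2b
3) 1384.615ms=3b +197.802ms=3/7b
4) 1582.418ms=24/7b +197.802ms=3/7b
5) 1780.22ms=27/7b +197.802ms=3/7b
6) 1978.022ms=30/7b +197.802ms=3/7b
7) 2175.824ms=33/7b +197.802ms=3/7b
8) 2373.626ms=36/7b +197.802ms=3/7b
9) 2571.429ms=39/7b +197.802ms=3/7b
10) 2769.231ms=6b +461.538ms=1b
11) 3230.769ms=7b +692.308ms=3/2b
12) 3923.077ms=17/2b +230.769ms=1/2b
Σ=9b of 9 (130bpm 3/8) — PASS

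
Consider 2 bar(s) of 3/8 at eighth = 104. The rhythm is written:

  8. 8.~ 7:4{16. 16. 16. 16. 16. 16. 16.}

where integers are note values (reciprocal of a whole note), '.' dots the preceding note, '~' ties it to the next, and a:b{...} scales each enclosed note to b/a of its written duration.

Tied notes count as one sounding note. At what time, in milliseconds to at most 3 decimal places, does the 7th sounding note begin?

note 7 onset = 36/7b = 2967.033ms

1. 0.0ms @ 0 + 865.385ms (3/2)
2. 865.385ms @ 3/2 + 1112.637ms (27/14)
3. 1978.022ms @ 24/7 + 247.253ms (3/7)
4. 2225.275ms @ 27/7 + 247.253ms (3/7)
5. 2472.527ms @ 30/7 + 247.253ms (3/7)
6. 2719.78ms @ 33/7 + 247.253ms (3/7)
7. 2967.033ms @ 36/7 + 247.253ms (3/7)
8. 3214.286ms @ 39/7 + 247.253ms (3/7)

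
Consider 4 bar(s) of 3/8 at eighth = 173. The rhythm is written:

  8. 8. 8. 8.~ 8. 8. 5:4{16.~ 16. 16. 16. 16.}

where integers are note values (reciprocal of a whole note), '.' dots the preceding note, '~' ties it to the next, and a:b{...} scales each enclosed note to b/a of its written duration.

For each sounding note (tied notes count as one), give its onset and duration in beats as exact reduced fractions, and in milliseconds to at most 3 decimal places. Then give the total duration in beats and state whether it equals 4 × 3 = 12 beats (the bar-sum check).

1) 0.0ms=0b +520.231ms=3/2b
2) 520.231ms=3/2b +520.231ms=3/2b
3) 1040.462ms=3b +520.231ms=3/2b
4) 1560.694ms=9/2b +1040.462ms=3b
5) 2601.156ms=15/2b +520.231ms=3/2b
6) 3121.387ms=9b +416.185ms=6/5b
7) 3537.572ms=51/5b +208.092ms=3/5b
8) 3745.665ms=54/5b +208.092ms=3/5b
9) 3953.757ms=57/5b +208.092ms=3/5b
Σ=12b of 12 (173bpm 3/8) — PASS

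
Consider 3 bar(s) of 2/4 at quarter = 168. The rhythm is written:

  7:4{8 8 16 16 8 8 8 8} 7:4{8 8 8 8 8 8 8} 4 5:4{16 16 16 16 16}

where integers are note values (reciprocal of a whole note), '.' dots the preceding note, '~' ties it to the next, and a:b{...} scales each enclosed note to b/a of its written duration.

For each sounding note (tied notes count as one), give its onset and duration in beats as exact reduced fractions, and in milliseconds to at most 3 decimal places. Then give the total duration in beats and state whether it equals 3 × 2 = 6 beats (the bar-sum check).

1) 0.0ms=0b +102.041ms=2/7b
2) 102.041ms=2/7b +102.041ms=2/7b
3) 204.082ms=4/7b +51.02ms=1/7b
4) 255.102ms=5/7b +51.02ms=1/7b
5) 306.122ms=6/7b +102.041ms=2/7b
6) 408.163ms=8/7b +102.041ms=2/7b
7) 510.204ms=10/7b +102.041ms=2/7b
8) 612.245ms=12/7b +102.041ms=2/7b
9) 714.286ms=2b +102.041ms=2/7b
10) 816.327ms=16/7b +102.041ms=2/7b
11) 918.367ms=18/7b +102.041ms=2/7b
12) 1020.408ms=20/7b +102.041ms=2/7b
13) 1122.449ms=22/7b +102.041ms=2/7b
14) 1224.49ms=24/7b +102.041ms=2/7b
15) 1326.531ms=26/7b +102.041ms=2/7b
16) 1428.571ms=4b +357.143ms=1b
17) 1785.714ms=5b +71.429ms=1/5b
18) 1857.143ms=26/5b +71.429ms=1/5b
19) 1928.571ms=27/5b +71.429ms=1/5b
20) 2000.0ms=28/5b +71.429ms=1/5b
21) 2071.429ms=29/5b +71.429ms=1/5b
Σ=6b of 6 (168bpm 2/4) — PASS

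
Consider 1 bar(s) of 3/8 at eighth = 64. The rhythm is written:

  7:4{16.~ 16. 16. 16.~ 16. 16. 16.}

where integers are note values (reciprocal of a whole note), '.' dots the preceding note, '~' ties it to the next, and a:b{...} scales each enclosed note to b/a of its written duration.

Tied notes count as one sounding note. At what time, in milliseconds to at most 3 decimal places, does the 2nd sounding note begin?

1. 0.0ms @ 0 + 803.571ms (6/7)
2. 803.571ms @ 6/7 + 401.786ms (3/7)
3. 1205.357ms @ 9/7 + 803.571ms (6/7)
4. 2008.929ms @ 15/7 + 401.786ms (3/7)
5. 2410.714ms @ 18/7 + 401.786ms (3/7)

note 2 onset = 6/7b = 803.571ms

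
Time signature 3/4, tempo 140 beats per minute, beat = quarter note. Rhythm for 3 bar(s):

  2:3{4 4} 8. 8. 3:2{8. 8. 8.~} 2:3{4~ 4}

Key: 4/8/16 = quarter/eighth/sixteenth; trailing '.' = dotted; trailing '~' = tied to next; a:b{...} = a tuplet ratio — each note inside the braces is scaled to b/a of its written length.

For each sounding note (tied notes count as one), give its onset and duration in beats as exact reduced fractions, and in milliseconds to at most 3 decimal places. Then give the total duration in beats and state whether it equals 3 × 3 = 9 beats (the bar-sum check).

1) 0.0ms=0b +642.857ms=3/2b
2) 642.857ms=3/2b +642.857ms=3/2b
3) 1285.714ms=3b +321.429ms=3/4b
4) 1607.143ms=15/4b +321.429ms=3/4b
5) 1928.571ms=9/2b +214.286ms=1/2b
6) 2142.857ms=5b +214.286ms=1/2b
7) 2357.143ms=11/2b +1500.0ms=7/2b
Σ=9b of 9 (140bpm 3/4) — PASS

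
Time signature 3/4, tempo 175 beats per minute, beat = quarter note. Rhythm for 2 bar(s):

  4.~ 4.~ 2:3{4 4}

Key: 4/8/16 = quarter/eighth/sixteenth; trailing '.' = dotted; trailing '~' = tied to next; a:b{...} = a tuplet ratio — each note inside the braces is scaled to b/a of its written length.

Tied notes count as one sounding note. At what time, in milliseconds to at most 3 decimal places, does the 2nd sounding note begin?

note 2 onset = 9/2b = 1542.857ms

1. 0.0ms @ 0 + 1542.857ms (9/2)
2. 1542.857ms @ 9/2 + 514.286ms (3/2)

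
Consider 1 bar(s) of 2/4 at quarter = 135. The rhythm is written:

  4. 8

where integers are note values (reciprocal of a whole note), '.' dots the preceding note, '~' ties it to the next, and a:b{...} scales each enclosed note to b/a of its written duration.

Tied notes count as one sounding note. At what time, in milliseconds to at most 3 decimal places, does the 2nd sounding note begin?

note 2 onset = 3/2b = 666.667ms

1. 0.0ms @ 0 + 666.667ms (3/2)
2. 666.667ms @ 3/2 + 222.222ms (1/2)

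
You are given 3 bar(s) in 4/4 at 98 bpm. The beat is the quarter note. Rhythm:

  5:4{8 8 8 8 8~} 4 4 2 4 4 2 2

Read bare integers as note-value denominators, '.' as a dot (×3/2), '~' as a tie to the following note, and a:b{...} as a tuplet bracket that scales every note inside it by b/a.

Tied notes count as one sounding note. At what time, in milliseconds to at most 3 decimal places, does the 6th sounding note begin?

1. 0.0ms @ 0 + 244.898ms (2/5)
2. 244.898ms @ 2/5 + 244.898ms (2/5)
3. 489.796ms @ 4/5 + 244.898ms (2/5)
4. 734.694ms @ 6/5 + 244.898ms (2/5)
5. 979.592ms @ 8/5 + 857.143ms (7/5)
6. 1836.735ms @ 3 + 612.245ms (1)
7. 2448.98ms @ 4 + 1224.49ms (2)
8. 3673.469ms @ 6 + 612.245ms (1)
9. 4285.714ms @ 7 + 612.245ms (1)
10. 4897.959ms @ 8 + 1224.49ms (2)
11. 6122.449ms @ 10 + 1224.49ms (2)

note 6 onset = 3b = 1836.735ms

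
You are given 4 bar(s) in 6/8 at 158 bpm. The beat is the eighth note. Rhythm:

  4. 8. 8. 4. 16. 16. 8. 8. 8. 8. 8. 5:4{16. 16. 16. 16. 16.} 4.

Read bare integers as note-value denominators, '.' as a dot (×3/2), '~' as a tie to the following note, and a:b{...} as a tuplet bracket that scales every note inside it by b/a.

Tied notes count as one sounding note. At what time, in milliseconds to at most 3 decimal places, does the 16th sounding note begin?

note 16 onset = 102/5b = 7746.835ms

1. 0.0ms @ 0 + 1139.241ms (3)
2. 1139.241ms @ 3 + 569.62ms (3/2)
3. 1708.861ms @ 9/2 + 569.62ms (3/2)
4. 2278.481ms @ 6 + 1139.241ms (3)
5. 3417.722ms @ 9 + 284.81ms (3/4)
6. 3702.532ms @ 39/4 + 284.81ms (3/4)
7. 3987.342ms @ 21/2 + 569.62ms (3/2)
8. 4556.962ms @ 12 + 569.62ms (3/2)
9. 5126.582ms @ 27/2 + 569.62ms (3/2)
10. 5696.203ms @ 15 + 569.62ms (3/2)
11. 6265.823ms @ 33/2 + 569.62ms (3/2)
12. 6835.443ms @ 18 + 227.848ms (3/5)
13. 7063.291ms @ 93/5 + 227.848ms (3/5)
14. 7291.139ms @ 96/5 + 227.848ms (3/5)
15. 7518.987ms @ 99/5 + 227.848ms (3/5)
16. 7746.835ms @ 102/5 + 227.848ms (3/5)
17. 7974.684ms @ 21 + 1139.241ms (3)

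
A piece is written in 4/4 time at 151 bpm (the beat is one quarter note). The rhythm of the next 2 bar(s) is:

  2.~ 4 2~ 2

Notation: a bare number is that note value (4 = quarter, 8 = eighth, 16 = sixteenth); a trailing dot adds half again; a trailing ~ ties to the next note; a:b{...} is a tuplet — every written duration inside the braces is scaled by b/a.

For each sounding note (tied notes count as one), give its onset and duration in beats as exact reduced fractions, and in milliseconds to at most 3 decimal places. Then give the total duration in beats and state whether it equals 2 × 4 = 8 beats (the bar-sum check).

1) 0.0ms=0b +1589.404ms=4b
2) 1589.404ms=4b +1589.404ms=4b
Σ=8b of 8 (151bpm 4/4) — PASS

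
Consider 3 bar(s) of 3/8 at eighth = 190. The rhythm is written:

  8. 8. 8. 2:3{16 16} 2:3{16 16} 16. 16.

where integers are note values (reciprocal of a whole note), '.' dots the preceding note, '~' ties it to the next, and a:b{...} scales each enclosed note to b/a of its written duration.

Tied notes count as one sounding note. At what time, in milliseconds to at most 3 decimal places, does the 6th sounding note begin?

1. 0.0ms @ 0 + 473.684ms (3/2)
2. 473.684ms @ 3/2 + 473.684ms (3/2)
3. 947.368ms @ 3 + 473.684ms (3/2)
4. 1421.053ms @ 9/2 + 236.842ms (3/4)
5. 1657.895ms @ 21/4 + 236.842ms (3/4)
6. 1894.737ms @ 6 + 236.842ms (3/4)
7. 2131.579ms @ 27/4 + 236.842ms (3/4)
8. 2368.421ms @ 15/2 + 236.842ms (3/4)
9. 2605.263ms @ 33/4 + 236.842ms (3/4)

note 6 onset = 6b = 1894.737ms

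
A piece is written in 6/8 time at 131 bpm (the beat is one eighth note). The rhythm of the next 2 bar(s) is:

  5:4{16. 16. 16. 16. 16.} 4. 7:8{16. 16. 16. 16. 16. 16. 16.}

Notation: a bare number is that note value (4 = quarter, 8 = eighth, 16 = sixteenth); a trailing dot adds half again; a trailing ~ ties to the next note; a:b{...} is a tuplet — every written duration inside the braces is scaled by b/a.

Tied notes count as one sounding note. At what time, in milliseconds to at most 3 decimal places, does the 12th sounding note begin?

note 12 onset = 72/7b = 4711.014ms

1. 0.0ms @ 0 + 274.809ms (3/5)
2. 274.809ms @ 3/5 + 274.809ms (3/5)
3. 549.618ms @ 6/5 + 274.809ms (3/5)
4. 824.427ms @ 9/5 + 274.809ms (3/5)
5. 1099.237ms @ 12/5 + 274.809ms (3/5)
6. 1374.046ms @ 3 + 1374.046ms (3)
7. 2748.092ms @ 6 + 392.585ms (6/7)
8. 3140.676ms @ 48/7 + 392.585ms (6/7)
9. 3533.261ms @ 54/7 + 392.585ms (6/7)
10. 3925.845ms @ 60/7 + 392.585ms (6/7)
11. 4318.43ms @ 66/7 + 392.585ms (6/7)
12. 4711.014ms @ 72/7 + 392.585ms (6/7)
13. 5103.599ms @ 78/7 + 392.585ms (6/7)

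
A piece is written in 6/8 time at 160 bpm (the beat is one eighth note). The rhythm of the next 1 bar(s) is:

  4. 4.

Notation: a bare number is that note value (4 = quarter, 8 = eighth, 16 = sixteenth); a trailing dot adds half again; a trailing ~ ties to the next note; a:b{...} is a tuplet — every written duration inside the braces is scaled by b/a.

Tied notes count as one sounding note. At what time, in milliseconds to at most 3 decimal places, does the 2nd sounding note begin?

note 2 onset = 3b = 1125.0ms

1. 0.0ms @ 0 + 1125.0ms (3)
2. 1125.0ms @ 3 + 1125.0ms (3)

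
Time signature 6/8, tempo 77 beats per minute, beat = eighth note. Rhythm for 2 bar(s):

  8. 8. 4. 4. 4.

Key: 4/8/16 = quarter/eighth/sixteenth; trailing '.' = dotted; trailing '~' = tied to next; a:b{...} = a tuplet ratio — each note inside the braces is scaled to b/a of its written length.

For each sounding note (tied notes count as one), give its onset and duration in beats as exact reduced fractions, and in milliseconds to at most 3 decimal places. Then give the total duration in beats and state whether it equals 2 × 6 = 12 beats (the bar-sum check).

1) 0.0ms=0b +1168.831ms=3/2b
2) 1168.831ms=3/2b +1168.831ms=3/2b
3) 2337.662ms=3b +2337.662ms=3b
4) 4675.325ms=6b +2337.662ms=3b
5) 7012.987ms=9b +2337.662ms=3b
Σ=12b of 12 (77bpm 6/8) — PASS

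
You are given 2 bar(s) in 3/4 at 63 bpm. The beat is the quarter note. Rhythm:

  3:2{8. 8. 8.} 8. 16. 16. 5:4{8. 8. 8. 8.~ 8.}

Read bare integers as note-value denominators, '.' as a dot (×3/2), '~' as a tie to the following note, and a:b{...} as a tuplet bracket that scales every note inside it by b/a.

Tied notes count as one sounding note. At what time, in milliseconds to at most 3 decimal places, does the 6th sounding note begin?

note 6 onset = 21/8b = 2500.0ms

1. 0.0ms @ 0 + 476.19ms (1/2)
2. 476.19ms @ 1/2 + 476.19ms (1/2)
3. 952.381ms @ 1 + 476.19ms (1/2)
4. 1428.571ms @ 3/2 + 714.286ms (3/4)
5. 2142.857ms @ 9/4 + 357.143ms (3/8)
6. 2500.0ms @ 21/8 + 357.143ms (3/8)
7. 2857.143ms @ 3 + 571.429ms (3/5)
8. 3428.571ms @ 18/5 + 571.429ms (3/5)
9. 4000.0ms @ 21/5 + 571.429ms (3/5)
10. 4571.429ms @ 24/5 + 1142.857ms (6/5)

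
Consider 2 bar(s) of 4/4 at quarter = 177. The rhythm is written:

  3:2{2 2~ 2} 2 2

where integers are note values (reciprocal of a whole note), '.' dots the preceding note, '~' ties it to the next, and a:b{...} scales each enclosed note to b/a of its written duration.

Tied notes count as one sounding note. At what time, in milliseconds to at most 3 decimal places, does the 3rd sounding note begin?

1. 0.0ms @ 0 + 451.977ms (4/3)
2. 451.977ms @ 4/3 + 903.955ms (8/3)
3. 1355.932ms @ 4 + 677.966ms (2)
4. 2033.898ms @ 6 + 677.966ms (2)

note 3 onset = 4b = 1355.932ms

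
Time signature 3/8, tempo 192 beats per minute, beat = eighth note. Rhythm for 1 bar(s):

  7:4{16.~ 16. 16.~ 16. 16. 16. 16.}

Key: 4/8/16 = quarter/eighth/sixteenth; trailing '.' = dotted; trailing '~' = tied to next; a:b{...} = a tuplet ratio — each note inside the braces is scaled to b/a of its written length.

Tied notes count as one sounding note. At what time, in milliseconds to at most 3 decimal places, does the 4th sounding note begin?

1. 0.0ms @ 0 + 267.857ms (6/7)
2. 267.857ms @ 6/7 + 267.857ms (6/7)
3. 535.714ms @ 12/7 + 133.929ms (3/7)
4. 669.643ms @ 15/7 + 133.929ms (3/7)
5. 803.571ms @ 18/7 + 133.929ms (3/7)

note 4 onset = 15/7b = 669.643ms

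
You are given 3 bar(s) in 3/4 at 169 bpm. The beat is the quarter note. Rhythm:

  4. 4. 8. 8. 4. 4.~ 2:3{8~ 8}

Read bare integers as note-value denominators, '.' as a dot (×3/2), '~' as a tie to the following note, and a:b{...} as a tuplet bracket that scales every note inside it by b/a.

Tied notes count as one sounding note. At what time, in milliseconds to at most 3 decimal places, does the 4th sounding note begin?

1. 0.0ms @ 0 + 532.544ms (3/2)
2. 532.544ms @ 3/2 + 532.544ms (3/2)
3. 1065.089ms @ 3 + 266.272ms (3/4)
4. 1331.361ms @ 15/4 + 266.272ms (3/4)
5. 1597.633ms @ 9/2 + 532.544ms (3/2)
6. 2130.178ms @ 6 + 1065.089ms (3)

note 4 onset = 15/4b = 1331.361ms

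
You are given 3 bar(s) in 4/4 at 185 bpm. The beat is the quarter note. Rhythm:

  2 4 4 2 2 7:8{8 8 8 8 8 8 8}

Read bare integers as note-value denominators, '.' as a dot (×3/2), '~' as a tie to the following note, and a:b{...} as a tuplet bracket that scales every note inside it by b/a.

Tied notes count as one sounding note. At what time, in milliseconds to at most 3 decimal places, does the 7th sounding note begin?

1. 0.0ms @ 0 + 648.649ms (2)
2. 648.649ms @ 2 + 324.324ms (1)
3. 972.973ms @ 3 + 324.324ms (1)
4. 1297.297ms @ 4 + 648.649ms (2)
5. 1945.946ms @ 6 + 648.649ms (2)
6. 2594.595ms @ 8 + 185.328ms (4/7)
7. 2779.923ms @ 60/7 + 185.328ms (4/7)
8. 2965.251ms @ 64/7 + 185.328ms (4/7)
9. 3150.579ms @ 68/7 + 185.328ms (4/7)
10. 3335.907ms @ 72/7 + 185.328ms (4/7)
11. 3521.236ms @ 76/7 + 185.328ms (4/7)
12. 3706.564ms @ 80/7 + 185.328ms (4/7)

note 7 onset = 60/7b = 2779.923ms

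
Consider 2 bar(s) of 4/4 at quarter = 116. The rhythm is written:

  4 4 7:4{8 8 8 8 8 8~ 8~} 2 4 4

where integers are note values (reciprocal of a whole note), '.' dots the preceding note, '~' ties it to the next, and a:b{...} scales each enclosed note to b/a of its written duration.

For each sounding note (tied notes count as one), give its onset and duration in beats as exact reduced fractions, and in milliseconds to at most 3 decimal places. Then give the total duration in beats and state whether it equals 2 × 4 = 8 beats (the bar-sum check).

1) 0.0ms=0b +517.241ms=1b
2) 517.241ms=1b +517.241ms=1b
3) 1034.483ms=2b +147.783ms=2/7b
4) 1182.266ms=16/7b +147.783ms=2/7b
5) 1330.049ms=18/7b +147.783ms=2/7b
6) 1477.833ms=20/7b +147.783ms=2/7b
7) 1625.616ms=22/7b +147.783ms=2/7b
8) 1773.399ms=24/7b +1330.049ms=18/7b
9) 3103.448ms=6b +517.241ms=1b
10) 3620.69ms=7b +517.241ms=1b
Σ=8b of 8 (116bpm 4/4) — PASS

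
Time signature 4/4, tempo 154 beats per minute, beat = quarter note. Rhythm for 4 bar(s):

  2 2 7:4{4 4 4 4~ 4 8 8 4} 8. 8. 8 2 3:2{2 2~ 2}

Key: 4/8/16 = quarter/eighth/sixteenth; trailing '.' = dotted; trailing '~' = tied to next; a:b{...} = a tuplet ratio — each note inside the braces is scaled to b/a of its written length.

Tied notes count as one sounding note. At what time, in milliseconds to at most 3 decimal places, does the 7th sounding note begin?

1. 0.0ms @ 0 + 779.221ms (2)
2. 779.221ms @ 2 + 779.221ms (2)
3. 1558.442ms @ 4 + 222.635ms (4/7)
4. 1781.076ms @ 32/7 + 222.635ms (4/7)
5. 2003.711ms @ 36/7 + 222.635ms (4/7)
6. 2226.345ms @ 40/7 + 445.269ms (8/7)
7. 2671.614ms @ 48/7 + 111.317ms (2/7)
8. 2782.931ms @ 50/7 + 111.317ms (2/7)
9. 2894.249ms @ 52/7 + 222.635ms (4/7)
10. 3116.883ms @ 8 + 292.208ms (3/4)
11. 3409.091ms @ 35/4 + 292.208ms (3/4)
12. 3701.299ms @ 19/2 + 194.805ms (1/2)
13. 3896.104ms @ 10 + 779.221ms (2)
14. 4675.325ms @ 12 + 519.481ms (4/3)
15. 5194.805ms @ 40/3 + 1038.961ms (8/3)

note 7 onset = 48/7b = 2671.614ms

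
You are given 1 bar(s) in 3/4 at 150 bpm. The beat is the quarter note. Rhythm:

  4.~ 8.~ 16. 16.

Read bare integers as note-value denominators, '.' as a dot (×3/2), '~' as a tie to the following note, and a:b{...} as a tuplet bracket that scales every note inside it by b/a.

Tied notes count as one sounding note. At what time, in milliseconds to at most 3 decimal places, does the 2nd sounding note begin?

note 2 onset = 21/8b = 1050.0ms

1. 0.0ms @ 0 + 1050.0ms (21/8)
2. 1050.0ms @ 21/8 + 150.0ms (3/8)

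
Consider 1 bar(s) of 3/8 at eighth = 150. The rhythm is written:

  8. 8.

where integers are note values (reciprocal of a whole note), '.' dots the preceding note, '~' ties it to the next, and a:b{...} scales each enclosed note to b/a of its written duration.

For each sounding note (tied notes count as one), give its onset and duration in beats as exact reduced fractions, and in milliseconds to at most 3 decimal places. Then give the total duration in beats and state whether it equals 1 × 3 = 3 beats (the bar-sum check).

1) 0.0ms=0b +600.0ms=3/2b
2) 600.0ms=3/2b +600.0ms=3/2b
Σ=3b of 3 (150bpm 3/8) — PASS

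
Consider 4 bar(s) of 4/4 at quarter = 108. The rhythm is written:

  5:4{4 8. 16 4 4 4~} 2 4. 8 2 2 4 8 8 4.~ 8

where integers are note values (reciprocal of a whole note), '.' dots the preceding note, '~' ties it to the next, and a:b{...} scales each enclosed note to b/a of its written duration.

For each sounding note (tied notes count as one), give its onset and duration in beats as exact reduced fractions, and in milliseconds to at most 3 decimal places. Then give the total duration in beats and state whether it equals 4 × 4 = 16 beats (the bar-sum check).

1) 0.0ms=0b +444.444ms=4/5b
2) 444.444ms=4/5b +333.333ms=3/5b
3) 777.778ms=7/5b +111.111ms=1/5b
4) 888.889ms=8/5b +444.444ms=4/5b
5) 1333.333ms=12/5b +444.444ms=4/5b
6) 1777.778ms=16/5b +1555.556ms=14/5b
7) 3333.333ms=6b +833.333ms=3/2b
8) 4166.667ms=15/2b +277.778ms=1/2b
9) 4444.444ms=8b +1111.111ms=2b
10) 5555.556ms=10b +1111.111ms=2b
11) 6666.667ms=12b +555.556ms=1b
12) 7222.222ms=13b +277.778ms=1/2b
13) 7500.0ms=27/2b +277.778ms=1/2b
14) 7777.778ms=14b +1111.111ms=2b
Σ=16b of 16 (108bpm 4/4) — PASS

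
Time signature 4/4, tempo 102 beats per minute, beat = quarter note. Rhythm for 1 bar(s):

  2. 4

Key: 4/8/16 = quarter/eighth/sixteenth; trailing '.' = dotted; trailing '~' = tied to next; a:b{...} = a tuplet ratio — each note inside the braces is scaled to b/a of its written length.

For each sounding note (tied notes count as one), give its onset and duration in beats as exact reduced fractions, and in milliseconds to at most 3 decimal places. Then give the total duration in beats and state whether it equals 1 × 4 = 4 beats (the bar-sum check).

1) 0.0ms=0b +1764.706ms=3b
2) 1764.706ms=3b +588.235ms=1b
Σ=4b of 4 (102bpm 4/4) — PASS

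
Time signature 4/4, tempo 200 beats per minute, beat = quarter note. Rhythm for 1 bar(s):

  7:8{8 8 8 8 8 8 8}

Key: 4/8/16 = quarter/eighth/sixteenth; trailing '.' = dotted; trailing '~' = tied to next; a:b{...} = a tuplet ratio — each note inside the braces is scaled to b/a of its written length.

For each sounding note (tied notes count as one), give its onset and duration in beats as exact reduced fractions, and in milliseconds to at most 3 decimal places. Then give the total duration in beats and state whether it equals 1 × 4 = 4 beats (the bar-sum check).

1) 0.0ms=0b +171.429ms=4/7b
2) 171.429ms=4/7b +171.429ms=4/7b
3) 342.857ms=8/7b +171.429ms=4/7b
4) 514.286ms=12/7b +171.429ms=4/7b
5) 685.714ms=16/7b +171.429ms=4/7b
6) 857.143ms=20/7b +171.429ms=4/7b
7) 1028.571ms=24/7b +171.429ms=4/7b
Σ=4b of 4 (200bpm 4/4) — PASS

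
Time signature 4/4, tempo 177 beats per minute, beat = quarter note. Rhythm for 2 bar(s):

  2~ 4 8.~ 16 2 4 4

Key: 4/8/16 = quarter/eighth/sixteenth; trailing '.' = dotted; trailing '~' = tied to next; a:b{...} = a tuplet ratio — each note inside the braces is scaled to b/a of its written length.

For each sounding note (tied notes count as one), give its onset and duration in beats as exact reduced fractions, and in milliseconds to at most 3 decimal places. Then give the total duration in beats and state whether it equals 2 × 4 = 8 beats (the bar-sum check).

1) 0.0ms=0b +1016.949ms=3b
2) 1016.949ms=3b +338.983ms=1b
3) 1355.932ms=4b +677.966ms=2b
4) 2033.898ms=6b +338.983ms=1b
5) 2372.881ms=7b +338.983ms=1b
Σ=8b of 8 (177bpm 4/4) — PASS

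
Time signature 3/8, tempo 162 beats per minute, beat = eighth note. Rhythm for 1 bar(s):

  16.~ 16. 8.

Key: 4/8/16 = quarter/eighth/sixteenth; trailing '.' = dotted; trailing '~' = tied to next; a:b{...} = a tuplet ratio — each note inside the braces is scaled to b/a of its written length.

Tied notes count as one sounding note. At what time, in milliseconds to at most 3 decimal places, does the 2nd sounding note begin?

1. 0.0ms @ 0 + 555.556ms (3/2)
2. 555.556ms @ 3/2 + 555.556ms (3/2)

note 2 onset = 3/2b = 555.556ms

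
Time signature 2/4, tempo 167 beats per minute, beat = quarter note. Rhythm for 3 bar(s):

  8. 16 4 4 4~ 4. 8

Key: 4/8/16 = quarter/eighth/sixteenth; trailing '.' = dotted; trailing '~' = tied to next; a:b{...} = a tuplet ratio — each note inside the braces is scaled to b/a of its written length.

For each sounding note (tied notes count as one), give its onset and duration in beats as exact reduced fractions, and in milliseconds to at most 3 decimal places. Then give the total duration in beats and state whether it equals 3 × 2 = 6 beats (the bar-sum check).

1) 0.0ms=0b +269.461ms=3/4b
2) 269.461ms=3/4b +89.82ms=1/4b
3) 359.281ms=1b +359.281ms=1b
4) 718.563ms=2b +359.281ms=1b
5) 1077.844ms=3b +898.204ms=5/2b
6) 1976.048ms=11/2b +179.641ms=1/2b
Σ=6b of 6 (167bpm 2/4) — PASS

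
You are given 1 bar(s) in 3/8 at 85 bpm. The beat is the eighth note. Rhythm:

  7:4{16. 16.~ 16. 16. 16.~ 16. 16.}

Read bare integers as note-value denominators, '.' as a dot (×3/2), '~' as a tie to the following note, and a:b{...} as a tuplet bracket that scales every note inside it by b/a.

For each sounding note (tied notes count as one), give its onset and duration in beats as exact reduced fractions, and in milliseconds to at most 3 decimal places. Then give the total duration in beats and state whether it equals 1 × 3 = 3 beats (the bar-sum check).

1) 0.0ms=0b +302.521ms=3/7b
2) 302.521ms=3/7b +605.042ms=6/7b
3) 907.563ms=9/7b +302.521ms=3/7b
4) 1210.084ms=12/7b +605.042ms=6/7b
5) 1815.126ms=18/7b +302.521ms=3/7b
Σ=3b of 3 (85bpm 3/8) — PASS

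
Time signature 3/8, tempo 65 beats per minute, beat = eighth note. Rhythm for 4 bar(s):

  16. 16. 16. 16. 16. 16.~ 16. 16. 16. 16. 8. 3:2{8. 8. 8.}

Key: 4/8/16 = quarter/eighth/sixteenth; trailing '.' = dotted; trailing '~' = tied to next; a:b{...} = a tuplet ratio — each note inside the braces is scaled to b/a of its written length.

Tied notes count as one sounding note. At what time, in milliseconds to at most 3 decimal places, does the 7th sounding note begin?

1. 0.0ms @ 0 + 692.308ms (3/4)
2. 692.308ms @ 3/4 + 692.308ms (3/4)
3. 1384.615ms @ 3/2 + 692.308ms (3/4)
4. 2076.923ms @ 9/4 + 692.308ms (3/4)
5. 2769.231ms @ 3 + 692.308ms (3/4)
6. 3461.538ms @ 15/4 + 1384.615ms (3/2)
7. 4846.154ms @ 21/4 + 692.308ms (3/4)
8. 5538.462ms @ 6 + 692.308ms (3/4)
9. 6230.769ms @ 27/4 + 692.308ms (3/4)
10. 6923.077ms @ 15/2 + 1384.615ms (3/2)
11. 8307.692ms @ 9 + 923.077ms (1)
12. 9230.769ms @ 10 + 923.077ms (1)
13. 10153.846ms @ 11 + 923.077ms (1)

note 7 onset = 21/4b = 4846.154ms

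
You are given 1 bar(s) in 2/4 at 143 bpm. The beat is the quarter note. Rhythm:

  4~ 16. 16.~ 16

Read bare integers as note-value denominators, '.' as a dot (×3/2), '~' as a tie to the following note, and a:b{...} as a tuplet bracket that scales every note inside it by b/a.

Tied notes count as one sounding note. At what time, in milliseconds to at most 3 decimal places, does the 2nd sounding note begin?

1. 0.0ms @ 0 + 576.923ms (11/8)
2. 576.923ms @ 11/8 + 262.238ms (5/8)

note 2 onset = 11/8b = 576.923ms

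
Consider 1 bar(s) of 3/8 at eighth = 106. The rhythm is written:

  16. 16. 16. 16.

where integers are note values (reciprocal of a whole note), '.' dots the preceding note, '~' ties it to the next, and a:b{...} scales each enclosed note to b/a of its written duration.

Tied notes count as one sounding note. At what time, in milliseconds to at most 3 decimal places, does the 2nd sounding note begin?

1. 0.0ms @ 0 + 424.528ms (3/4)
2. 424.528ms @ 3/4 + 424.528ms (3/4)
3. 849.057ms @ 3/2 + 424.528ms (3/4)
4. 1273.585ms @ 9/4 + 424.528ms (3/4)

note 2 onset = 3/4b = 424.528ms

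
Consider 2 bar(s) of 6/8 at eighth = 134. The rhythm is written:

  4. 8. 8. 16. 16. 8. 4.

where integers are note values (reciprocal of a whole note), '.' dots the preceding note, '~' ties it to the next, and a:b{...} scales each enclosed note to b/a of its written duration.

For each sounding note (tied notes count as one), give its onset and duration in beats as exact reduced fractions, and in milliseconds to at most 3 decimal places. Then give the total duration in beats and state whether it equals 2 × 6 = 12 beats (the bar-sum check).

1) 0.0ms=0b +1343.284ms=3b
2) 1343.284ms=3b +671.642ms=3/2b
3) 2014.925ms=9/2b +671.642ms=3/2b
4) 2686.567ms=6b +335.821ms=3/4b
5) 3022.388ms=27/4b +335.821ms=3/4b
6) 3358.209ms=15/2b +671.642ms=3/2b
7) 4029.851ms=9b +1343.284ms=3b
Σ=12b of 12 (134bpm 6/8) — PASS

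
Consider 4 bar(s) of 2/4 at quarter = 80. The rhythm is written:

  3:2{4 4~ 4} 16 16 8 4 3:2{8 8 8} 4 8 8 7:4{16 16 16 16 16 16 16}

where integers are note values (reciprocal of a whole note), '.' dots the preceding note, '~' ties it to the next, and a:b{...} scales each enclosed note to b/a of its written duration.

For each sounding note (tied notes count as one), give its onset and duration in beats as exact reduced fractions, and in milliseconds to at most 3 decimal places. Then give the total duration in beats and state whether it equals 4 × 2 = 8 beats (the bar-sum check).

1) 0.0ms=0b +500.0ms=2/3b
2) 500.0ms=2/3b +1000.0ms=4/3b
3) 1500.0ms=2b +187.5ms=1/4b
4) 1687.5ms=9/4b +187.5ms=1/4b
5) 1875.0ms=5/2b +375.0ms=1/2b
6) 2250.0ms=3b +750.0ms=1b
7) 3000.0ms=4b +250.0ms=1/3b
8) 3250.0ms=13/3b +250.0ms=1/3b
9) 3500.0ms=14/3b +250.0ms=1/3b
10) 3750.0ms=5b +750.0ms=1b
11) 4500.0ms=6b +375.0ms=1/2b
12) 4875.0ms=13/2b +375.0ms=1/2b
13) 5250.0ms=7b +107.143ms=1/7b
14) 5357.143ms=50/7b +107.143ms=1/7b
15) 5464.286ms=51/7b +107.143ms=1/7b
16) 5571.429ms=52/7b +107.143ms=1/7b
17) 5678.571ms=53/7b +107.143ms=1/7b
18) 5785.714ms=54/7b +107.143ms=1/7b
19) 5892.857ms=55/7b +107.143ms=1/7b
Σ=8b of 8 (80bpm 2/4) — PASS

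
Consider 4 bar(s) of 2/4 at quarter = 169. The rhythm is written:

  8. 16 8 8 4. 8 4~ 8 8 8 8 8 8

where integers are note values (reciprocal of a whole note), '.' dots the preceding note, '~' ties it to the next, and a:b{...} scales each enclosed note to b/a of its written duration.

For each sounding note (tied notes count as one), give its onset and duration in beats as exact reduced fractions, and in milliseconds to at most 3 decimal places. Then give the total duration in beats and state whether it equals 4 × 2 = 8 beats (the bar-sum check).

1) 0.0ms=0b +266.272ms=3/4b
2) 266.272ms=3/4b +88.757ms=1/4b
3) 355.03ms=1b +177.515ms=1/2b
4) 532.544ms=3/2b +177.515ms=1/2b
5) 710.059ms=2b +532.544ms=3/2b
6) 1242.604ms=7/2b +177.515ms=1/2b
7) 1420.118ms=4b +532.544ms=3/2b
8) 1952.663ms=11/2b +177.515ms=1/2b
9) 2130.178ms=6b +177.515ms=1/2b
10) 2307.692ms=13/2b +177.515ms=1/2b
11) 2485.207ms=7b +177.515ms=1/2b
12) 2662.722ms=15/2b +177.515ms=1/2b
Σ=8b of 8 (169bpm 2/4) — PASS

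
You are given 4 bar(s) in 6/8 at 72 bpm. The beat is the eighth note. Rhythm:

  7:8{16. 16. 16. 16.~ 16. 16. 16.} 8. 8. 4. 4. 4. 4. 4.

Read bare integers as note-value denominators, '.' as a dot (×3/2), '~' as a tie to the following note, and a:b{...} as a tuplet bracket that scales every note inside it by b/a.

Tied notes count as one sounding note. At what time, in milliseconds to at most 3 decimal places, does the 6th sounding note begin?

note 6 onset = 36/7b = 4285.714ms

1. 0.0ms @ 0 + 714.286ms (6/7)
2. 714.286ms @ 6/7 + 714.286ms (6/7)
3. 1428.571ms @ 12/7 + 714.286ms (6/7)
4. 2142.857ms @ 18/7 + 1428.571ms (12/7)
5. 3571.429ms @ 30/7 + 714.286ms (6/7)
6. 4285.714ms @ 36/7 + 714.286ms (6/7)
7. 5000.0ms @ 6 + 1250.0ms (3/2)
8. 6250.0ms @ 15/2 + 1250.0ms (3/2)
9. 7500.0ms @ 9 + 2500.0ms (3)
10. 10000.0ms @ 12 + 2500.0ms (3)
11. 12500.0ms @ 15 + 2500.0ms (3)
12. 15000.0ms @ 18 + 2500.0ms (3)
13. 17500.0ms @ 21 + 2500.0ms (3)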